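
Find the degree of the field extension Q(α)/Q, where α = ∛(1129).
[Q(α):Q] = 3

The minimal polynomial of α is x^3 - 1129, irreducible over Q since 1129 is not a perfect cube (so x^3 - 1129 has no rational root). Hence [Q(α):Q] = deg(m_α) = 3.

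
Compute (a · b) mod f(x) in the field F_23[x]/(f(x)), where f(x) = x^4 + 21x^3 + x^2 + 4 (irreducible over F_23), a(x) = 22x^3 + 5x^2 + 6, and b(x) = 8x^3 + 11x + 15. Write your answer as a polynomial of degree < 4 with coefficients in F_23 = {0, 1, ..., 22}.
a · b ≡ 16x^3 + 16x^2 + 16x + 2 (mod f(x))

Multiply in F_23[x]: a(x)·b(x) = (22x^3 + 5x^2 + 6)·(8x^3 + 11x + 15) = 15x^6 + 17x^5 + 12x^4 + 19x^3 + 6x^2 + 20x + 21. This has degree ≥ 4, so divide by f(x) over F_23: 15x^6 + 17x^5 + 12x^4 + 19x^3 + 6x^2 + 20x + 21 = (15x^2 + x + 22)·(x^4 + 21x^3 + x^2 + 4) + (16x^3 + 16x^2 + 16x + 2). Hence a·b ≡ 16x^3 + 16x^2 + 16x + 2 (mod f). (F_23[x]/(f) is a field with 23^4 = 279841 elements since f is irreducible of degree 4.)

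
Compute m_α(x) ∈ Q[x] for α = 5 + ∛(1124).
m_α(x) = x^3 - 15x^2 + 75x - 1249

Set β = α - 5 = ∛(1124), so β^3 = 1124. Then (α - 5)^3 - 1124 = 0, i.e. α is a root of g(x) = (x - 5)^3 - 1124 = x^3 - 15x^2 + 75x - 1249. Since g(x) = h(x - 5) where h(x) = x^3 - 1124, and h is irreducible over Q (because 1124 is not a perfect cube, so h has no rational root, and a monic cubic with no rational root is irreducible), g is also irreducible (irreducibility is preserved under the substitution x → x - 5). Hence m_α(x) = x^3 - 15x^2 + 75x - 1249.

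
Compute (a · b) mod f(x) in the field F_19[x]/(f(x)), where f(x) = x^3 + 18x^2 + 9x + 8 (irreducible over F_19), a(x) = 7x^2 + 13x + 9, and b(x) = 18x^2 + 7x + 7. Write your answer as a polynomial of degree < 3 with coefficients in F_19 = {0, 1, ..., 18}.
a · b ≡ 14x^2 + 6x + 2 (mod f(x))

Multiply in F_19[x]: a(x)·b(x) = (7x^2 + 13x + 9)·(18x^2 + 7x + 7) = 12x^4 + 17x^3 + 17x^2 + 2x + 6. This has degree ≥ 3, so divide by f(x) over F_19: 12x^4 + 17x^3 + 17x^2 + 2x + 6 = (12x + 10)·(x^3 + 18x^2 + 9x + 8) + (14x^2 + 6x + 2). Hence a·b ≡ 14x^2 + 6x + 2 (mod f). (F_19[x]/(f) is a field with 19^3 = 6859 elements since f is irreducible of degree 3.)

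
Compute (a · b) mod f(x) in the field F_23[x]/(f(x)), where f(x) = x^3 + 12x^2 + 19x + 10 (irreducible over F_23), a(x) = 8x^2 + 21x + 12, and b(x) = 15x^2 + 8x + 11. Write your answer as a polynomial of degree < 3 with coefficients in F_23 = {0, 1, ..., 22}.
a · b ≡ 9x^2 + 12x + 1 (mod f(x))

Multiply in F_23[x]: a(x)·b(x) = (8x^2 + 21x + 12)·(15x^2 + 8x + 11) = 5x^4 + 11x^3 + 22x^2 + 5x + 17. This has degree ≥ 3, so divide by f(x) over F_23: 5x^4 + 11x^3 + 22x^2 + 5x + 17 = (5x + 20)·(x^3 + 12x^2 + 19x + 10) + (9x^2 + 12x + 1). Hence a·b ≡ 9x^2 + 12x + 1 (mod f). (F_23[x]/(f) is a field with 23^3 = 12167 elements since f is irreducible of degree 3.)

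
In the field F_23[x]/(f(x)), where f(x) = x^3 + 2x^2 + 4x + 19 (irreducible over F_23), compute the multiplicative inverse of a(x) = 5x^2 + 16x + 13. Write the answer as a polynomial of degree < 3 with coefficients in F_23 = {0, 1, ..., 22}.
a(x)^(-1) ≡ 12x^2 + 6x + 20 (mod f(x))

Since f is irreducible over F_23, F_23[x]/(f) is a field and a(x) ≠ 0 has an inverse. Apply the extended Euclidean algorithm to f(x) and a(x) in F_23[x]: f(x) = (14x + 20)·a(x) + (8x + 12);  a(x) = (15x + 14)·(8x + 12) + (6). The last nonzero remainder is the constant 6 = gcd(f, a) in F_23. Back-substituting through the division chain expresses 6 = s(x)·a(x) + t(x)·f(x) with s(x) ≡ 3x^2 + 13x + 5 (mod f), so (3x^2 + 13x + 5)·a(x) ≡ 6 (mod f). Multiplying by 6^(-1) ≡ 4 in F_23 gives a(x)^(-1) ≡ 4·(3x^2 + 13x + 5) ≡ 12x^2 + 6x + 20 (mod f). Check: (5x^2 + 16x + 13)·(12x^2 + 6x + 20) = 14x^4 + 15x^3 + 7x^2 + 7x + 7 ≡ 1 (mod x^3 + 2x^2 + 4x + 19).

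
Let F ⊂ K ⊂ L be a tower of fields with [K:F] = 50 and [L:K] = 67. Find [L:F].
[L:F] = 3350

The tower law says that for any tower of field extensions F ⊂ K ⊂ L with finite degrees, [L:F] = [L:K] · [K:F]. Here this gives [L:F] = 67 · 50 = 3350.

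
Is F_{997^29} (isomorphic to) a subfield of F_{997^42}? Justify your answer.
No: F_{997^29} is not a subfield of F_{997^42}

F_{p^m} embeds in F_{p^n} iff m | n. Here 29 ∤ 42 (since 42 = 1·29 + 13 with remainder 13 ≠ 0), so F_{997^29} is not a subfield of F_{997^42}. Equivalently: if it were, the tower law would give 29 = [F_{997^29}:F_997] dividing [F_{997^42}:F_997] = 42, contradiction.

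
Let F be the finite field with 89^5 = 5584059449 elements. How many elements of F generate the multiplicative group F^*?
There are φ(5584059448) = 2511600000 primitive elements

F_q^* is cyclic of order q - 1 = 5584059448. A cyclic group of order m has exactly φ(m) generators. Here m = 5584059448 = 2^3 · 11 · 131 · 691 · 701, so the number of primitive elements is φ(5584059448) = 2511600000.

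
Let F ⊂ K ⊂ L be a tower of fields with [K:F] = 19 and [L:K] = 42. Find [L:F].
[L:F] = 798

The tower law says that for any tower of field extensions F ⊂ K ⊂ L with finite degrees, [L:F] = [L:K] · [K:F]. Here this gives [L:F] = 42 · 19 = 798.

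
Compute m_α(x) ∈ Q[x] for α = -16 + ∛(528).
m_α(x) = x^3 + 48x^2 + 768x + 3568

Set β = α + 16 = ∛(528), so β^3 = 528. Then (α + 16)^3 - 528 = 0, i.e. α is a root of g(x) = (x + 16)^3 - 528 = x^3 + 48x^2 + 768x + 3568. Since g(x) = h(x + 16) where h(x) = x^3 - 528, and h is irreducible over Q (because 528 is not a perfect cube, so h has no rational root, and a monic cubic with no rational root is irreducible), g is also irreducible (irreducibility is preserved under the substitution x → x + 16). Hence m_α(x) = x^3 + 48x^2 + 768x + 3568.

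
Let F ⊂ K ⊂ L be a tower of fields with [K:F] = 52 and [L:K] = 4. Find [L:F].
[L:F] = 208

The tower law says that for any tower of field extensions F ⊂ K ⊂ L with finite degrees, [L:F] = [L:K] · [K:F]. Here this gives [L:F] = 4 · 52 = 208.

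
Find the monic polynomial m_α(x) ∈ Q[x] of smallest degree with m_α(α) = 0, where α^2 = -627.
m_α(x) = x^2 + 627

α satisfies α^2 + 627 = 0, so x^2 + 627 annihilates α. Since d = -627 is squarefree and ≠ 1, it is not a perfect square in Q, so x^2 + 627 has no rational root and is therefore irreducible over Q (a degree-2 polynomial over a field is irreducible iff it has no root). Hence m_α(x) = x^2 + 627.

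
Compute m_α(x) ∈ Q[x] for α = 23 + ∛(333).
m_α(x) = x^3 - 69x^2 + 1587x - 12500

Set β = α - 23 = ∛(333), so β^3 = 333. Then (α - 23)^3 - 333 = 0, i.e. α is a root of g(x) = (x - 23)^3 - 333 = x^3 - 69x^2 + 1587x - 12500. Since g(x) = h(x - 23) where h(x) = x^3 - 333, and h is irreducible over Q (because 333 is not a perfect cube, so h has no rational root, and a monic cubic with no rational root is irreducible), g is also irreducible (irreducibility is preserved under the substitution x → x - 23). Hence m_α(x) = x^3 - 69x^2 + 1587x - 12500.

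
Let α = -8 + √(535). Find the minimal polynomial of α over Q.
m_α(x) = x^2 + 16x - 471

From α + 8 = √(535), squaring gives (α + 8)^2 = 535, i.e. α^2 + 16α + 64 = 535, so α^2 + 16α - 471 = 0. The discriminant of x^2 + 16x - 471 is (16)^2 - 4·(-471) = 256 + 1884 = 2140, and 4·(535) is not a perfect square in Q since 535 is squarefree and ≠ 1. Hence x^2 + 16x - 471 is irreducible over Q and is the minimal polynomial of α.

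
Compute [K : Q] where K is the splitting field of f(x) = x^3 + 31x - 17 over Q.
[K : Q] = 6

By the rational root test, any rational root of the monic integer polynomial f(x) = x^3 + 31x - 17 must be an integer dividing the constant term -17, i.e. one of ±{1, 17}. Evaluating: f(1) = 15, f(-1) = -49, f(17) = 5423, f(-17) = -5457; none is 0, so f has no rational root and is therefore irreducible over Q (a cubic with no linear factor over a field is irreducible). For an irreducible cubic, the Galois group is A_3 or S_3 according as the discriminant disc(f) = -4a^3 - 27b^2 = -4·(31)^3 - 27·(-17)^2 = -126967 is or is not a square in Q. Here disc(f) = -126967 is not a perfect square in Q, so the Galois group of f over Q is not contained in A_3 and must be all of S_3. The splitting field has degree |S_3| = 6 over Q, so [K : Q] = 6.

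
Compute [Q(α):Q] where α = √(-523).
[Q(α):Q] = 2

[Q(α):Q] equals the degree of the minimal polynomial of α. Here α^2 = -523 and x^2 + 523 is irreducible (d = -523 is squarefree, ≠ 1, hence not a square), so deg(m_α) = 2. Thus [Q(α):Q] = 2.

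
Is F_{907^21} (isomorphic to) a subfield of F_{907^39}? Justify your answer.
No: F_{907^21} is not a subfield of F_{907^39}

F_{p^m} embeds in F_{p^n} iff m | n. Here 21 ∤ 39 (since 39 = 1·21 + 18 with remainder 18 ≠ 0), so F_{907^21} is not a subfield of F_{907^39}. Equivalently: if it were, the tower law would give 21 = [F_{907^21}:F_907] dividing [F_{907^39}:F_907] = 39, contradiction.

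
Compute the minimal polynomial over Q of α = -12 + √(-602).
m_α(x) = x^2 + 24x + 746

From α + 12 = √(-602), squaring gives (α + 12)^2 = -602, i.e. α^2 + 24α + 144 = -602, so α^2 + 24α + 746 = 0. The discriminant of x^2 + 24x + 746 is (24)^2 - 4·(746) = 576 - 2984 = -2408, and 4·(-602) is not a perfect square in Q since -602 is squarefree and ≠ 1. Hence x^2 + 24x + 746 is irreducible over Q and is the minimal polynomial of α.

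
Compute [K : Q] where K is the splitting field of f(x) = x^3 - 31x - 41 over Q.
[K : Q] = 6

By the rational root test, any rational root of the monic integer polynomial f(x) = x^3 - 31x - 41 must be an integer dividing the constant term -41, i.e. one of ±{1, 41}. Evaluating: f(1) = -71, f(-1) = -11, f(41) = 67609, f(-41) = -67691; none is 0, so f has no rational root and is therefore irreducible over Q (a cubic with no linear factor over a field is irreducible). For an irreducible cubic, the Galois group is A_3 or S_3 according as the discriminant disc(f) = -4a^3 - 27b^2 = -4·(-31)^3 - 27·(-41)^2 = 73777 is or is not a square in Q. Here disc(f) = 73777 is not a perfect square in Q, so the Galois group of f over Q is not contained in A_3 and must be all of S_3. The splitting field has degree |S_3| = 6 over Q, so [K : Q] = 6.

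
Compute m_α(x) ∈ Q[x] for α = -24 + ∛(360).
m_α(x) = x^3 + 72x^2 + 1728x + 13464

Set β = α + 24 = ∛(360), so β^3 = 360. Then (α + 24)^3 - 360 = 0, i.e. α is a root of g(x) = (x + 24)^3 - 360 = x^3 + 72x^2 + 1728x + 13464. Since g(x) = h(x + 24) where h(x) = x^3 - 360, and h is irreducible over Q (because 360 is not a perfect cube, so h has no rational root, and a monic cubic with no rational root is irreducible), g is also irreducible (irreducibility is preserved under the substitution x → x + 24). Hence m_α(x) = x^3 + 72x^2 + 1728x + 13464.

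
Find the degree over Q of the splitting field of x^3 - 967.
[K : Q] = 6

The roots of x^3 - 967 are ∛967, ω∛967, ω^2∛967 where ω = e^(2πi/3) is a primitive cube root of unity, so K = Q(∛967, ω). Now [Q(∛967):Q] = 3 (since 967 is not a perfect cube, x^3 - 967 is irreducible) and [Q(ω):Q] = 2. Both 2 and 3 divide [K:Q], and [K:Q] ≤ 3·2 = 6, so [K:Q] = 6. (Equivalently: Q(∛967) ⊂ R but ω ∉ R, so [K : Q(∛967)] = 2.)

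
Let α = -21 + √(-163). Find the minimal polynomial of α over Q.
m_α(x) = x^2 + 42x + 604

From α + 21 = √(-163), squaring gives (α + 21)^2 = -163, i.e. α^2 + 42α + 441 = -163, so α^2 + 42α + 604 = 0. The discriminant of x^2 + 42x + 604 is (42)^2 - 4·(604) = 1764 - 2416 = -652, and 4·(-163) is not a perfect square in Q since -163 is squarefree and ≠ 1. Hence x^2 + 42x + 604 is irreducible over Q and is the minimal polynomial of α.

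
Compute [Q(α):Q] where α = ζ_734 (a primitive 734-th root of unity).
[Q(α):Q] = 366

The minimal polynomial of ζ_734 over Q is the 734-th cyclotomic polynomial Φ_734(x), which is irreducible over Q and has degree φ(734) = 366. Hence [Q(α):Q] = φ(734) = 366.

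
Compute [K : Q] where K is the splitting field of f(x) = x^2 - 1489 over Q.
[K : Q] = 2

f(x) = x^2 - 1489 factors as (x - √1489)(x + √1489). The splitting field is K = Q(√1489). Since 1489 is squarefree and > 1, it is not a perfect square, so x^2 - 1489 is irreducible over Q and [Q(√1489) : Q] = 2. Hence [K : Q] = 2.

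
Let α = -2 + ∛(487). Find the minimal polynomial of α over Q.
m_α(x) = x^3 + 6x^2 + 12x - 479

Set β = α + 2 = ∛(487), so β^3 = 487. Then (α + 2)^3 - 487 = 0, i.e. α is a root of g(x) = (x + 2)^3 - 487 = x^3 + 6x^2 + 12x - 479. Since g(x) = h(x + 2) where h(x) = x^3 - 487, and h is irreducible over Q (because 487 is not a perfect cube, so h has no rational root, and a monic cubic with no rational root is irreducible), g is also irreducible (irreducibility is preserved under the substitution x → x + 2). Hence m_α(x) = x^3 + 6x^2 + 12x - 479.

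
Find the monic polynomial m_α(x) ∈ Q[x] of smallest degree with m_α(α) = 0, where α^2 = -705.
m_α(x) = x^2 + 705

α satisfies α^2 + 705 = 0, so x^2 + 705 annihilates α. Since d = -705 is squarefree and ≠ 1, it is not a perfect square in Q, so x^2 + 705 has no rational root and is therefore irreducible over Q (a degree-2 polynomial over a field is irreducible iff it has no root). Hence m_α(x) = x^2 + 705.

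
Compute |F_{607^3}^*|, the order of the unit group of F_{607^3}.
|F_{607^3}^*| = 223648542

F_{607^3} has 607^3 = 223648543 elements; its multiplicative group consists of all nonzero elements, so |F_{607^3}^*| = 223648543 - 1 = 223648542. (It is cyclic since any finite subgroup of the multiplicative group of a field is cyclic.)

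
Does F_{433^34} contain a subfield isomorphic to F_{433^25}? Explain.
No: F_{433^25} is not a subfield of F_{433^34}

F_{p^m} embeds in F_{p^n} iff m | n. Here 25 ∤ 34 (since 34 = 1·25 + 9 with remainder 9 ≠ 0), so F_{433^25} is not a subfield of F_{433^34}. Equivalently: if it were, the tower law would give 25 = [F_{433^25}:F_433] dividing [F_{433^34}:F_433] = 34, contradiction.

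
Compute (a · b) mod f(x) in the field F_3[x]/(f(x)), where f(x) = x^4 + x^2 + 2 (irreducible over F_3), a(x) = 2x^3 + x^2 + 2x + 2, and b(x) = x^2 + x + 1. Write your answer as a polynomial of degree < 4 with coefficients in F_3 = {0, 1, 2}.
a · b ≡ 2x^2 + 2 (mod f(x))

Multiply in F_3[x]: a(x)·b(x) = (2x^3 + x^2 + 2x + 2)·(x^2 + x + 1) = 2x^5 + 2x^3 + 2x^2 + x + 2. This has degree ≥ 4, so divide by f(x) over F_3: 2x^5 + 2x^3 + 2x^2 + x + 2 = (2x)·(x^4 + x^2 + 2) + (2x^2 + 2). Hence a·b ≡ 2x^2 + 2 (mod f). (F_3[x]/(f) is a field with 3^4 = 81 elements since f is irreducible of degree 4.)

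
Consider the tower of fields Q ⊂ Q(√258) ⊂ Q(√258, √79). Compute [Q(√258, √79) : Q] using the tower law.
[Q(√258, √79) : Q] = 4

[Q(√258):Q] = 2 (min poly x^2 - 258, irreducible since 258 is squarefree > 1). For the top step, suppose √79 ∈ Q(√258), say √79 = c + d√258 with c, d ∈ Q. Squaring: 79 = c^2 + 258d^2 + 2cd√258. Since √258 ∉ Q this forces 2cd = 0. If d = 0 then √79 = c ∈ Q, contradicting 79 squarefree > 1. If c = 0 then 79 = 258d^2, so 258·79 = (258d)^2 is a perfect square in Q — but 258·79 = 20382 is not a perfect square (since 258 and 79 are distinct squarefree integers). Contradiction. Hence √79 ∉ Q(√258), so x^2 - 79 stays irreducible over Q(√258) and [Q(√258, √79) : Q(√258)] = 2. By the tower law, [Q(√258, √79) : Q] = 2 · 2 = 4.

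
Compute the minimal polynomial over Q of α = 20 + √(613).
m_α(x) = x^2 - 40x - 213

From α - 20 = √(613), squaring gives (α - 20)^2 = 613, i.e. α^2 - 40α + 400 = 613, so α^2 - 40α - 213 = 0. The discriminant of x^2 - 40x - 213 is (-40)^2 - 4·(-213) = 1600 + 852 = 2452, and 4·(613) is not a perfect square in Q since 613 is squarefree and ≠ 1. Hence x^2 - 40x - 213 is irreducible over Q and is the minimal polynomial of α.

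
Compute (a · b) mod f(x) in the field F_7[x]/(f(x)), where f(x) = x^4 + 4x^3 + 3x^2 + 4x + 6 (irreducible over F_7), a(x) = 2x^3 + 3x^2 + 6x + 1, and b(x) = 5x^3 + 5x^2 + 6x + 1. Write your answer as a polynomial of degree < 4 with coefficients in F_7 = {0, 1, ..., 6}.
a · b ≡ 6x^3 + 6x + 4 (mod f(x))

Multiply in F_7[x]: a(x)·b(x) = (2x^3 + 3x^2 + 6x + 1)·(5x^3 + 5x^2 + 6x + 1) = 3x^6 + 4x^5 + x^4 + 6x^3 + 2x^2 + 5x + 1. This has degree ≥ 4, so divide by f(x) over F_7: 3x^6 + 4x^5 + x^4 + 6x^3 + 2x^2 + 5x + 1 = (3x^2 + 6x + 3)·(x^4 + 4x^3 + 3x^2 + 4x + 6) + (6x^3 + 6x + 4). Hence a·b ≡ 6x^3 + 6x + 4 (mod f). (F_7[x]/(f) is a field with 7^4 = 2401 elements since f is irreducible of degree 4.)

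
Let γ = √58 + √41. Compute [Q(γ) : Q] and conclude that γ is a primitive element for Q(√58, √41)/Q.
[Q(γ) : Q] = 4 (equivalently, Q(γ) = Q(√58, √41))

Obviously Q(γ) ⊆ Q(√58, √41), and [Q(√58, √41):Q] = 4 (since 58, 41 are distinct squarefree integers > 1 with 2378 not a perfect square). To show equality we compute the minimal polynomial of γ. From γ = √58 + √41: γ^2 = 58 + 2√(2378) + 41 = 99 + 2√(2378), so γ^2 - 99 = 2√(2378); squaring, (γ^2 - 99)^2 = 4·2378, i.e. γ^4 - 198γ^2 + 9801 - 9512 = 0, i.e. γ^4 - 198γ^2 + 289 = 0. So γ is a root of x^4 - 198x^2 + 289. This polynomial is irreducible over Q: it has no rational root (each ±√58 ± √41 is irrational), and any factorization into two quadratics over Q would force √(2378) ∈ Q (pairing opposite roots) or √58, √41 ∈ Q (other pairings), all impossible. Hence [Q(γ):Q] = 4 = [Q(√58, √41):Q], so Q(γ) = Q(√58, √41).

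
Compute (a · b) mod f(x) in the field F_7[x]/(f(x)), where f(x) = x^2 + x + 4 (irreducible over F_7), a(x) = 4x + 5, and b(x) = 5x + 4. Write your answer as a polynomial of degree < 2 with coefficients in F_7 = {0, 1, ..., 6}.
a · b ≡ 3 (mod f(x))

Multiply in F_7[x]: a(x)·b(x) = (4x + 5)·(5x + 4) = 6x^2 + 6x + 6. This has degree ≥ 2, so divide by f(x) over F_7: 6x^2 + 6x + 6 = (6)·(x^2 + x + 4) + (3). Hence a·b ≡ 3 (mod f). (F_7[x]/(f) is a field with 7^2 = 49 elements since f is irreducible of degree 2.)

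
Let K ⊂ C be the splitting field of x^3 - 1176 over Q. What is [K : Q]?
[K : Q] = 6

The roots of x^3 - 1176 are ∛1176, ω∛1176, ω^2∛1176 where ω = e^(2πi/3) is a primitive cube root of unity, so K = Q(∛1176, ω). Now [Q(∛1176):Q] = 3 (since 1176 is not a perfect cube, x^3 - 1176 is irreducible) and [Q(ω):Q] = 2. Both 2 and 3 divide [K:Q], and [K:Q] ≤ 3·2 = 6, so [K:Q] = 6. (Equivalently: Q(∛1176) ⊂ R but ω ∉ R, so [K : Q(∛1176)] = 2.)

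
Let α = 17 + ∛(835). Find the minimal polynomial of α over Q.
m_α(x) = x^3 - 51x^2 + 867x - 5748

Set β = α - 17 = ∛(835), so β^3 = 835. Then (α - 17)^3 - 835 = 0, i.e. α is a root of g(x) = (x - 17)^3 - 835 = x^3 - 51x^2 + 867x - 5748. Since g(x) = h(x - 17) where h(x) = x^3 - 835, and h is irreducible over Q (because 835 is not a perfect cube, so h has no rational root, and a monic cubic with no rational root is irreducible), g is also irreducible (irreducibility is preserved under the substitution x → x - 17). Hence m_α(x) = x^3 - 51x^2 + 867x - 5748.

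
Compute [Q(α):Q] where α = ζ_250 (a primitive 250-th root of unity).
[Q(α):Q] = 100

The minimal polynomial of ζ_250 over Q is the 250-th cyclotomic polynomial Φ_250(x), which is irreducible over Q and has degree φ(250) = 100. Hence [Q(α):Q] = φ(250) = 100.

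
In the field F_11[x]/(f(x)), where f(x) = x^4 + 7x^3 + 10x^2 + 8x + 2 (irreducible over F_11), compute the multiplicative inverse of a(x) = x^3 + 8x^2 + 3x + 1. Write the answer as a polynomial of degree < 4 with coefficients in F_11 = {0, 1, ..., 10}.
a(x)^(-1) ≡ 4x^3 + 3x^2 + 7x + 8 (mod f(x))

Since f is irreducible over F_11, F_11[x]/(f) is a field and a(x) ≠ 0 has an inverse. Apply the extended Euclidean algorithm to f(x) and a(x) in F_11[x]: f(x) = (x + 10)·a(x) + (4x^2 + 10x + 3);  a(x) = (3x)·(4x^2 + 10x + 3) + (5x + 1);  (4x^2 + 10x + 3) = (3x + 8)·(5x + 1) + (6). The last nonzero remainder is the constant 6 = gcd(f, a) in F_11. Back-substituting through the division chain expresses 6 = s(x)·a(x) + t(x)·f(x) with s(x) ≡ 2x^3 + 7x^2 + 9x + 4 (mod f), so (2x^3 + 7x^2 + 9x + 4)·a(x) ≡ 6 (mod f). Multiplying by 6^(-1) ≡ 2 in F_11 gives a(x)^(-1) ≡ 2·(2x^3 + 7x^2 + 9x + 4) ≡ 4x^3 + 3x^2 + 7x + 8 (mod f). Check: (x^3 + 8x^2 + 3x + 1)·(4x^3 + 3x^2 + 7x + 8) = 4x^6 + 2x^5 + 10x^4 + 9x + 8 ≡ 1 (mod x^4 + 7x^3 + 10x^2 + 8x + 2).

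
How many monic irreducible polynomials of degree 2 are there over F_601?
There are 180300 monic irreducible polynomials of degree 2 over F_601

Each element of F_{601^2} that lies in no proper subfield is a root of exactly one monic irreducible of degree 2 over F_601, and each such polynomial has 2 distinct roots in F_{601^2}. By Möbius inversion the count is N_601(2) = (1/2) Σ_{d|2} μ(2/d) · 601^d = (1/2)(μ(2)·601^1 + μ(1)·601^2) = 360600/2 = 180300.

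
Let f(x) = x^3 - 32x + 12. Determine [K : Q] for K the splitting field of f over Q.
[K : Q] = 6

By the rational root test, any rational root of the monic integer polynomial f(x) = x^3 - 32x + 12 must be an integer dividing the constant term 12, i.e. one of ±{1, 2, 3, 4, 6, 12}. Evaluating: f(1) = -19, f(-1) = 43, f(2) = -44, f(-2) = 68, f(3) = -57, f(-3) = 81, f(4) = -52, f(-4) = 76, f(6) = 36, f(-6) = -12, f(12) = 1356, f(-12) = -1332; none is 0, so f has no rational root and is therefore irreducible over Q (a cubic with no linear factor over a field is irreducible). For an irreducible cubic, the Galois group is A_3 or S_3 according as the discriminant disc(f) = -4a^3 - 27b^2 = -4·(-32)^3 - 27·(12)^2 = 127184 is or is not a square in Q. Here disc(f) = 127184 is not a perfect square in Q, so the Galois group of f over Q is not contained in A_3 and must be all of S_3. The splitting field has degree |S_3| = 6 over Q, so [K : Q] = 6.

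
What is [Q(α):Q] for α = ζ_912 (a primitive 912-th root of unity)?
[Q(α):Q] = 288

The minimal polynomial of ζ_912 over Q is the 912-th cyclotomic polynomial Φ_912(x), which is irreducible over Q and has degree φ(912) = 288. Hence [Q(α):Q] = φ(912) = 288.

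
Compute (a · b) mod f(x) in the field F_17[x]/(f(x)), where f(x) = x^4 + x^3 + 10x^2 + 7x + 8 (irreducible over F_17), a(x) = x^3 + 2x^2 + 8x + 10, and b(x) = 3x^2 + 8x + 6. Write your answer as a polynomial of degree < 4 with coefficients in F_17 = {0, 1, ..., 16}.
a · b ≡ 5x^3 + 9x^2 + 10x + 6 (mod f(x))

Multiply in F_17[x]: a(x)·b(x) = (x^3 + 2x^2 + 8x + 10)·(3x^2 + 8x + 6) = 3x^5 + 14x^4 + 12x^3 + 4x^2 + 9x + 9. This has degree ≥ 4, so divide by f(x) over F_17: 3x^5 + 14x^4 + 12x^3 + 4x^2 + 9x + 9 = (3x + 11)·(x^4 + x^3 + 10x^2 + 7x + 8) + (5x^3 + 9x^2 + 10x + 6). Hence a·b ≡ 5x^3 + 9x^2 + 10x + 6 (mod f). (F_17[x]/(f) is a field with 17^4 = 83521 elements since f is irreducible of degree 4.)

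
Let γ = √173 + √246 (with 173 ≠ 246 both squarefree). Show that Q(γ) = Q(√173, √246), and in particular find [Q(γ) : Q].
[Q(γ) : Q] = 4 (equivalently, Q(γ) = Q(√173, √246))

Obviously Q(γ) ⊆ Q(√173, √246), and [Q(√173, √246):Q] = 4 (since 173, 246 are distinct squarefree integers > 1 with 42558 not a perfect square). To show equality we compute the minimal polynomial of γ. From γ = √173 + √246: γ^2 = 173 + 2√(42558) + 246 = 419 + 2√(42558), so γ^2 - 419 = 2√(42558); squaring, (γ^2 - 419)^2 = 4·42558, i.e. γ^4 - 838γ^2 + 175561 - 170232 = 0, i.e. γ^4 - 838γ^2 + 5329 = 0. So γ is a root of x^4 - 838x^2 + 5329. This polynomial is irreducible over Q: it has no rational root (each ±√173 ± √246 is irrational), and any factorization into two quadratics over Q would force √(42558) ∈ Q (pairing opposite roots) or √173, √246 ∈ Q (other pairings), all impossible. Hence [Q(γ):Q] = 4 = [Q(√173, √246):Q], so Q(γ) = Q(√173, √246).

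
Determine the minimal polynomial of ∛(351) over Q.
m_α(x) = x^3 - 351

α satisfies α^3 = 351, so x^3 - 351 annihilates α. By the rational root test, a rational root p/q (in lowest terms) of x^3 - 351 would satisfy p^3 = 351 q^3, forcing q = 1 and p^3 = 351; but 351 is not a perfect cube, contradiction. A monic cubic over Q with no rational root is irreducible (any nontrivial factorization would include a linear factor). Hence x^3 - 351 is the minimal polynomial of α, and in particular [Q(α):Q] = 3.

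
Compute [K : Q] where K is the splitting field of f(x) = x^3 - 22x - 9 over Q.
[K : Q] = 6

By the rational root test, any rational root of the monic integer polynomial f(x) = x^3 - 22x - 9 must be an integer dividing the constant term -9, i.e. one of ±{1, 3, 9}. Evaluating: f(1) = -30, f(-1) = 12, f(3) = -48, f(-3) = 30, f(9) = 522, f(-9) = -540; none is 0, so f has no rational root and is therefore irreducible over Q (a cubic with no linear factor over a field is irreducible). For an irreducible cubic, the Galois group is A_3 or S_3 according as the discriminant disc(f) = -4a^3 - 27b^2 = -4·(-22)^3 - 27·(-9)^2 = 40405 is or is not a square in Q. Here disc(f) = 40405 is not a perfect square in Q, so the Galois group of f over Q is not contained in A_3 and must be all of S_3. The splitting field has degree |S_3| = 6 over Q, so [K : Q] = 6.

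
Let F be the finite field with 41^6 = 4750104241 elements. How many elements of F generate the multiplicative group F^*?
There are φ(4750104240) = 1083124224 primitive elements

F_q^* is cyclic of order q - 1 = 4750104240. A cyclic group of order m has exactly φ(m) generators. Here m = 4750104240 = 2^4 · 3^2 · 5 · 7 · 547 · 1723, so the number of primitive elements is φ(4750104240) = 1083124224.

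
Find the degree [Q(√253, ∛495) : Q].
[Q(√253, ∛495) : Q] = 6

Let L = Q(√253, ∛495). Since Q(√253) ⊂ L and [Q(√253):Q] = 2, the tower law gives 2 | [L:Q]. Likewise Q(∛495) ⊂ L with [Q(∛495):Q] = 3 (because 495 is not a perfect cube), so 3 | [L:Q]. As gcd(2,3) = 1, [L:Q] is divisible by 6. Conversely L is generated over Q by √253 and ∛495, so [L:Q] ≤ 2·3 = 6. Therefore [Q(√253, ∛495) : Q] = 6.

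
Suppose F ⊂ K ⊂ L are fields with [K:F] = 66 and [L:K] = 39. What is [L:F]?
[L:F] = 2574

The tower law says that for any tower of field extensions F ⊂ K ⊂ L with finite degrees, [L:F] = [L:K] · [K:F]. Here this gives [L:F] = 39 · 66 = 2574.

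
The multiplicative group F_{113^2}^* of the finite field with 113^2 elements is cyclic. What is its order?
|F_{113^2}^*| = 12768

F_{113^2} has 113^2 = 12769 elements; its multiplicative group consists of all nonzero elements, so |F_{113^2}^*| = 12769 - 1 = 12768. (It is cyclic since any finite subgroup of the multiplicative group of a field is cyclic.)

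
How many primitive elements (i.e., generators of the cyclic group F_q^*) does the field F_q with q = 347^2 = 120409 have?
There are φ(120408) = 38528 primitive elements

F_q^* is cyclic of order q - 1 = 120408. A cyclic group of order m has exactly φ(m) generators. Here m = 120408 = 2^3 · 3 · 29 · 173, so the number of primitive elements is φ(120408) = 38528.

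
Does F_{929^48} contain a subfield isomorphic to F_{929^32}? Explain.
No: F_{929^32} is not a subfield of F_{929^48}

F_{p^m} embeds in F_{p^n} iff m | n. Here 32 ∤ 48 (since 48 = 1·32 + 16 with remainder 16 ≠ 0), so F_{929^32} is not a subfield of F_{929^48}. Equivalently: if it were, the tower law would give 32 = [F_{929^32}:F_929] dividing [F_{929^48}:F_929] = 48, contradiction.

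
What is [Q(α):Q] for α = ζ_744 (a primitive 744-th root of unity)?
[Q(α):Q] = 240

The minimal polynomial of ζ_744 over Q is the 744-th cyclotomic polynomial Φ_744(x), which is irreducible over Q and has degree φ(744) = 240. Hence [Q(α):Q] = φ(744) = 240.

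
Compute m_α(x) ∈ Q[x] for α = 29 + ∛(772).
m_α(x) = x^3 - 87x^2 + 2523x - 25161

Set β = α - 29 = ∛(772), so β^3 = 772. Then (α - 29)^3 - 772 = 0, i.e. α is a root of g(x) = (x - 29)^3 - 772 = x^3 - 87x^2 + 2523x - 25161. Since g(x) = h(x - 29) where h(x) = x^3 - 772, and h is irreducible over Q (because 772 is not a perfect cube, so h has no rational root, and a monic cubic with no rational root is irreducible), g is also irreducible (irreducibility is preserved under the substitution x → x - 29). Hence m_α(x) = x^3 - 87x^2 + 2523x - 25161.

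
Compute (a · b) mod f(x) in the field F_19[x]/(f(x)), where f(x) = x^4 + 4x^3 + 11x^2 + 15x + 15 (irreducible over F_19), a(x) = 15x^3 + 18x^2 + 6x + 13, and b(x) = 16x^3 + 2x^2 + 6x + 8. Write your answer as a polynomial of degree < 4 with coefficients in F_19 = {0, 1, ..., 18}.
a · b ≡ 4x^3 + 7x^2 + x + 1 (mod f(x))

Multiply in F_19[x]: a(x)·b(x) = (15x^3 + 18x^2 + 6x + 13)·(16x^3 + 2x^2 + 6x + 8) = 12x^6 + 14x^5 + 13x^4 + 11x^3 + 16x^2 + 12x + 9. This has degree ≥ 4, so divide by f(x) over F_19: 12x^6 + 14x^5 + 13x^4 + 11x^3 + 16x^2 + 12x + 9 = (12x^2 + 4x + 17)·(x^4 + 4x^3 + 11x^2 + 15x + 15) + (4x^3 + 7x^2 + x + 1). Hence a·b ≡ 4x^3 + 7x^2 + x + 1 (mod f). (F_19[x]/(f) is a field with 19^4 = 130321 elements since f is irreducible of degree 4.)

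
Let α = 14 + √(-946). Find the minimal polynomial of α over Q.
m_α(x) = x^2 - 28x + 1142

From α - 14 = √(-946), squaring gives (α - 14)^2 = -946, i.e. α^2 - 28α + 196 = -946, so α^2 - 28α + 1142 = 0. The discriminant of x^2 - 28x + 1142 is (-28)^2 - 4·(1142) = 784 - 4568 = -3784, and 4·(-946) is not a perfect square in Q since -946 is squarefree and ≠ 1. Hence x^2 - 28x + 1142 is irreducible over Q and is the minimal polynomial of α.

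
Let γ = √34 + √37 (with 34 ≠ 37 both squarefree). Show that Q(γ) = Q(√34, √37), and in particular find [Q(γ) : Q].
[Q(γ) : Q] = 4 (equivalently, Q(γ) = Q(√34, √37))

Obviously Q(γ) ⊆ Q(√34, √37), and [Q(√34, √37):Q] = 4 (since 34, 37 are distinct squarefree integers > 1 with 1258 not a perfect square). To show equality we compute the minimal polynomial of γ. From γ = √34 + √37: γ^2 = 34 + 2√(1258) + 37 = 71 + 2√(1258), so γ^2 - 71 = 2√(1258); squaring, (γ^2 - 71)^2 = 4·1258, i.e. γ^4 - 142γ^2 + 5041 - 5032 = 0, i.e. γ^4 - 142γ^2 + 9 = 0. So γ is a root of x^4 - 142x^2 + 9. This polynomial is irreducible over Q: it has no rational root (each ±√34 ± √37 is irrational), and any factorization into two quadratics over Q would force √(1258) ∈ Q (pairing opposite roots) or √34, √37 ∈ Q (other pairings), all impossible. Hence [Q(γ):Q] = 4 = [Q(√34, √37):Q], so Q(γ) = Q(√34, √37).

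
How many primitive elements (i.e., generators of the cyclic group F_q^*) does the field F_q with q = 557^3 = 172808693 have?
There are φ(172808692) = 73516464 primitive elements

F_q^* is cyclic of order q - 1 = 172808692. A cyclic group of order m has exactly φ(m) generators. Here m = 172808692 = 2^2 · 7^2 · 139 · 6343, so the number of primitive elements is φ(172808692) = 73516464.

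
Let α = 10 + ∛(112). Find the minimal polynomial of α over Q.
m_α(x) = x^3 - 30x^2 + 300x - 1112

Set β = α - 10 = ∛(112), so β^3 = 112. Then (α - 10)^3 - 112 = 0, i.e. α is a root of g(x) = (x - 10)^3 - 112 = x^3 - 30x^2 + 300x - 1112. Since g(x) = h(x - 10) where h(x) = x^3 - 112, and h is irreducible over Q (because 112 is not a perfect cube, so h has no rational root, and a monic cubic with no rational root is irreducible), g is also irreducible (irreducibility is preserved under the substitution x → x - 10). Hence m_α(x) = x^3 - 30x^2 + 300x - 1112.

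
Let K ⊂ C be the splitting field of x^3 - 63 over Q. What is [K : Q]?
[K : Q] = 6

The roots of x^3 - 63 are ∛63, ω∛63, ω^2∛63 where ω = e^(2πi/3) is a primitive cube root of unity, so K = Q(∛63, ω). Now [Q(∛63):Q] = 3 (since 63 is not a perfect cube, x^3 - 63 is irreducible) and [Q(ω):Q] = 2. Both 2 and 3 divide [K:Q], and [K:Q] ≤ 3·2 = 6, so [K:Q] = 6. (Equivalently: Q(∛63) ⊂ R but ω ∉ R, so [K : Q(∛63)] = 2.)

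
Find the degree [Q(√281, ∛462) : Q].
[Q(√281, ∛462) : Q] = 6

Let L = Q(√281, ∛462). Since Q(√281) ⊂ L and [Q(√281):Q] = 2, the tower law gives 2 | [L:Q]. Likewise Q(∛462) ⊂ L with [Q(∛462):Q] = 3 (because 462 is not a perfect cube), so 3 | [L:Q]. As gcd(2,3) = 1, [L:Q] is divisible by 6. Conversely L is generated over Q by √281 and ∛462, so [L:Q] ≤ 2·3 = 6. Therefore [Q(√281, ∛462) : Q] = 6.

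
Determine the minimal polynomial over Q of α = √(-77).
m_α(x) = x^2 + 77

α satisfies α^2 + 77 = 0, so x^2 + 77 annihilates α. Since d = -77 is squarefree and ≠ 1, it is not a perfect square in Q, so x^2 + 77 has no rational root and is therefore irreducible over Q (a degree-2 polynomial over a field is irreducible iff it has no root). Hence m_α(x) = x^2 + 77.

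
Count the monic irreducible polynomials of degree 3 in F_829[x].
There are 189907320 monic irreducible polynomials of degree 3 over F_829

Each element of F_{829^3} that lies in no proper subfield is a root of exactly one monic irreducible of degree 3 over F_829, and each such polynomial has 3 distinct roots in F_{829^3}. By Möbius inversion the count is N_829(3) = (1/3) Σ_{d|3} μ(3/d) · 829^d = (1/3)(μ(3)·829^1 + μ(1)·829^3) = 569721960/3 = 189907320.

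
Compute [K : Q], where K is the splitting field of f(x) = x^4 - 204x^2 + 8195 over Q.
[K : Q] = 4

Solving the quadratic in x^2: x^2 = (204 ± √(204^2 - 4·8195))/2 = (204 ± √8836)/2 = (204 ± 94)/2, giving x^2 = 149 or x^2 = 55. So f(x) = (x^2 - 149)(x^2 - 55) and the roots of f are ±√149, ±√55. Hence the splitting field is K = Q(√149, √55). Since 149 and 55 are distinct squarefree integers > 1, their product 8195 is not a perfect square, so √55 ∉ Q(√149). By the tower law [K:Q] = [Q(√149,√55):Q(√149)] · [Q(√149):Q] = 2 · 2 = 4.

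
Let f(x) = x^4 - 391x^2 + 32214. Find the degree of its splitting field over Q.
[K : Q] = 4

Solving the quadratic in x^2: x^2 = (391 ± √(391^2 - 4·32214))/2 = (391 ± √24025)/2 = (391 ± 155)/2, giving x^2 = 118 or x^2 = 273. So f(x) = (x^2 - 118)(x^2 - 273) and the roots of f are ±√118, ±√273. Hence the splitting field is K = Q(√118, √273). Since 118 and 273 are distinct squarefree integers > 1, their product 32214 is not a perfect square, so √273 ∉ Q(√118). By the tower law [K:Q] = [Q(√118,√273):Q(√118)] · [Q(√118):Q] = 2 · 2 = 4.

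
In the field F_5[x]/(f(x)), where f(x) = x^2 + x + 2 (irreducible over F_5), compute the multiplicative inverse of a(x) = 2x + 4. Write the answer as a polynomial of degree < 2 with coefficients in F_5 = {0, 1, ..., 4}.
a(x)^(-1) ≡ 3x + 2 (mod f(x))

Since f is irreducible over F_5, F_5[x]/(f) is a field and a(x) ≠ 0 has an inverse. Apply the extended Euclidean algorithm to f(x) and a(x) in F_5[x]: f(x) = (3x + 2)·a(x) + (4). The last nonzero remainder is the constant 4 = gcd(f, a) in F_5. Back-substituting through the division chain expresses 4 = s(x)·a(x) + t(x)·f(x) with s(x) ≡ 2x + 3 (mod f), so (2x + 3)·a(x) ≡ 4 (mod f). Multiplying by 4^(-1) ≡ 4 in F_5 gives a(x)^(-1) ≡ 4·(2x + 3) ≡ 3x + 2 (mod f). Check: (2x + 4)·(3x + 2) = x^2 + x + 3 ≡ 1 (mod x^2 + x + 2).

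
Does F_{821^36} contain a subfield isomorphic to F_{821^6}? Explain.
Yes: F_{821^6} is a subfield of F_{821^36}

F_{p^m} embeds in F_{p^n} iff m | n (since F_{p^n} is the splitting field of x^(p^n) - x, and F_{p^m} ⊂ F_{p^n} forces p^n to be a power of p^m, i.e. m | n; conversely if m | n then every root of x^(p^m) - x is a root of x^(p^n) - x). Here 6 | 36 (since 36 = 6·6), so F_{821^6} is a subfield of F_{821^36}, and [F_{821^36} : F_{821^6}] = 36/6 = 6.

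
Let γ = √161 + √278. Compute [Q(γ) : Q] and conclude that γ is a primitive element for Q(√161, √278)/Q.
[Q(γ) : Q] = 4 (equivalently, Q(γ) = Q(√161, √278))

Obviously Q(γ) ⊆ Q(√161, √278), and [Q(√161, √278):Q] = 4 (since 161, 278 are distinct squarefree integers > 1 with 44758 not a perfect square). To show equality we compute the minimal polynomial of γ. From γ = √161 + √278: γ^2 = 161 + 2√(44758) + 278 = 439 + 2√(44758), so γ^2 - 439 = 2√(44758); squaring, (γ^2 - 439)^2 = 4·44758, i.e. γ^4 - 878γ^2 + 192721 - 179032 = 0, i.e. γ^4 - 878γ^2 + 13689 = 0. So γ is a root of x^4 - 878x^2 + 13689. This polynomial is irreducible over Q: it has no rational root (each ±√161 ± √278 is irrational), and any factorization into two quadratics over Q would force √(44758) ∈ Q (pairing opposite roots) or √161, √278 ∈ Q (other pairings), all impossible. Hence [Q(γ):Q] = 4 = [Q(√161, √278):Q], so Q(γ) = Q(√161, √278).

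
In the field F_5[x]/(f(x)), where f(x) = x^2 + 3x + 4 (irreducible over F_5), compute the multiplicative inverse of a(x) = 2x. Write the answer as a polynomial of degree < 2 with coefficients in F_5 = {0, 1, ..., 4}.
a(x)^(-1) ≡ 3x + 4 (mod f(x))

Since f is irreducible over F_5, F_5[x]/(f) is a field and a(x) ≠ 0 has an inverse. Apply the extended Euclidean algorithm to f(x) and a(x) in F_5[x]: f(x) = (3x + 4)·a(x) + (4). The last nonzero remainder is the constant 4 = gcd(f, a) in F_5. Back-substituting through the division chain expresses 4 = s(x)·a(x) + t(x)·f(x) with s(x) ≡ 2x + 1 (mod f), so (2x + 1)·a(x) ≡ 4 (mod f). Multiplying by 4^(-1) ≡ 4 in F_5 gives a(x)^(-1) ≡ 4·(2x + 1) ≡ 3x + 4 (mod f). Check: (2x)·(3x + 4) = x^2 + 3x ≡ 1 (mod x^2 + 3x + 4).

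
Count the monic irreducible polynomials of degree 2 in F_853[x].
There are 363378 monic irreducible polynomials of degree 2 over F_853

Each element of F_{853^2} that lies in no proper subfield is a root of exactly one monic irreducible of degree 2 over F_853, and each such polynomial has 2 distinct roots in F_{853^2}. By Möbius inversion the count is N_853(2) = (1/2) Σ_{d|2} μ(2/d) · 853^d = (1/2)(μ(2)·853^1 + μ(1)·853^2) = 726756/2 = 363378.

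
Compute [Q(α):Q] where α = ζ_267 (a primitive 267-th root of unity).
[Q(α):Q] = 176

The minimal polynomial of ζ_267 over Q is the 267-th cyclotomic polynomial Φ_267(x), which is irreducible over Q and has degree φ(267) = 176. Hence [Q(α):Q] = φ(267) = 176.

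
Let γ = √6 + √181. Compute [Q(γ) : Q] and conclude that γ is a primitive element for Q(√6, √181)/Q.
[Q(γ) : Q] = 4 (equivalently, Q(γ) = Q(√6, √181))

Obviously Q(γ) ⊆ Q(√6, √181), and [Q(√6, √181):Q] = 4 (since 6, 181 are distinct squarefree integers > 1 with 1086 not a perfect square). To show equality we compute the minimal polynomial of γ. From γ = √6 + √181: γ^2 = 6 + 2√(1086) + 181 = 187 + 2√(1086), so γ^2 - 187 = 2√(1086); squaring, (γ^2 - 187)^2 = 4·1086, i.e. γ^4 - 374γ^2 + 34969 - 4344 = 0, i.e. γ^4 - 374γ^2 + 30625 = 0. So γ is a root of x^4 - 374x^2 + 30625. This polynomial is irreducible over Q: it has no rational root (each ±√6 ± √181 is irrational), and any factorization into two quadratics over Q would force √(1086) ∈ Q (pairing opposite roots) or √6, √181 ∈ Q (other pairings), all impossible. Hence [Q(γ):Q] = 4 = [Q(√6, √181):Q], so Q(γ) = Q(√6, √181).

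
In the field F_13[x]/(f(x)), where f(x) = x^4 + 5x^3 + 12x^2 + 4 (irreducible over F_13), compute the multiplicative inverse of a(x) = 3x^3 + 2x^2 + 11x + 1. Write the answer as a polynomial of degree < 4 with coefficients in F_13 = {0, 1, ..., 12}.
a(x)^(-1) ≡ 7x^3 + 6x^2 + 3 (mod f(x))

Since f is irreducible over F_13, F_13[x]/(f) is a field and a(x) ≠ 0 has an inverse. Apply the extended Euclidean algorithm to f(x) and a(x) in F_13[x]: f(x) = (9x)·a(x) + (4x^2 + 4x + 4);  a(x) = (4x + 3)·(4x^2 + 4x + 4) + (9x + 2);  (4x^2 + 4x + 4) = (12x + 5)·(9x + 2) + (7). The last nonzero remainder is the constant 7 = gcd(f, a) in F_13. Back-substituting through the division chain expresses 7 = s(x)·a(x) + t(x)·f(x) with s(x) ≡ 10x^3 + 3x^2 + 8 (mod f), so (10x^3 + 3x^2 + 8)·a(x) ≡ 7 (mod f). Multiplying by 7^(-1) ≡ 2 in F_13 gives a(x)^(-1) ≡ 2·(10x^3 + 3x^2 + 8) ≡ 7x^3 + 6x^2 + 3 (mod f). Check: (3x^3 + 2x^2 + 11x + 1)·(7x^3 + 6x^2 + 3) = 8x^6 + 6x^5 + 11x^4 + 4x^3 + 12x^2 + 7x + 3 ≡ 1 (mod x^4 + 5x^3 + 12x^2 + 4).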